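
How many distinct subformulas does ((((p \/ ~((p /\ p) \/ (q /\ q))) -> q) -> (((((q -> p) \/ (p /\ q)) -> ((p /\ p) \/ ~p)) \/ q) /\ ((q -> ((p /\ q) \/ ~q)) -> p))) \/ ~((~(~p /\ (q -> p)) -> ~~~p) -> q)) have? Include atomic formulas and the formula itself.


Formula: ((((p \/ ~((p /\ p) \/ (q /\ q))) -> q) -> (((((q -> p) \/ (p /\ q)) -> ((p /\ p) \/ ~p)) \/ q) /\ ((q -> ((p /\ q) \/ ~q)) -> p))) \/ ~((~(~p /\ (q -> p)) -> ~~~p) -> q))
Subformulas found:
  1. q
  2. p
  3. ~p
  4. ~q
  5. ~~p
  6. ~~~p
  7. (p /\ q)
  8. (q /\ q)
  9. (q -> p)
  10. (p /\ p)
  11. ((p /\ p) \/ ~p)
  12. (~p /\ (q -> p))
  13. ((p /\ q) \/ ~q)
  14. ~(~p /\ (q -> p))
  15. ((p /\ p) \/ (q /\ q))
  16. ((q -> p) \/ (p /\ q))
  17. ~((p /\ p) \/ (q /\ q))
  18. (q -> ((p /\ q) \/ ~q))
  19. (~(~p /\ (q -> p)) -> ~~~p)
  20. ((q -> ((p /\ q) \/ ~q)) -> p)
  21. (p \/ ~((p /\ p) \/ (q /\ q)))
  22. ((~(~p /\ (q -> p)) -> ~~~p) -> q)
  23. ~((~(~p /\ (q -> p)) -> ~~~p) -> q)
  24. ((p \/ ~((p /\ p) \/ (q /\ q))) -> q)
  25. (((q -> p) \/ (p /\ q)) -> ((p /\ p) \/ ~p))
  26. ((((q -> p) \/ (p /\ q)) -> ((p /\ p) \/ ~p)) \/ q)
  27. (((((q -> p) \/ (p /\ q)) -> ((p /\ p) \/ ~p)) \/ q) /\ ((q -> ((p /\ q) \/ ~q)) -> p))
  28. (((p \/ ~((p /\ p) \/ (q /\ q))) -> q) -> (((((q -> p) \/ (p /\ q)) -> ((p /\ p) \/ ~p)) \/ q) /\ ((q -> ((p /\ q) \/ ~q)) -> p)))
  29. ((((p \/ ~((p /\ p) \/ (q /\ q))) -> q) -> (((((q -> p) \/ (p /\ q)) -> ((p /\ p) \/ ~p)) \/ q) /\ ((q -> ((p /\ q) \/ ~q)) -> p))) \/ ~((~(~p /\ (q -> p)) -> ~~~p) -> q))
Total distinct subformulas = 29

29


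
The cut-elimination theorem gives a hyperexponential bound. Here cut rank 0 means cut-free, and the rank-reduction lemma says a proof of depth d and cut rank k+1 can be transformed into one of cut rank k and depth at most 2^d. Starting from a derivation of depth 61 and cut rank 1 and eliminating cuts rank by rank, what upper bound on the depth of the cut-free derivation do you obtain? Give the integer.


Each rank reduction sends depth d to at most 2^d; cut rank r needs r reductions.
2_0(61) = 61
2_1(61) = 2^61 = 2305843009213693952
Cut-free depth bound = 2305843009213693952

2305843009213693952


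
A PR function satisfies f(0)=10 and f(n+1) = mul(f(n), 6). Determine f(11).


f(0) = 10
f(1) = mul(f(0), 6) = mul(10, 6) = 60
f(2) = mul(f(1), 6) = mul(60, 6) = 360
f(3) = mul(f(2), 6) = mul(360, 6) = 2160
f(4) = mul(f(3), 6) = mul(2160, 6) = 12960
f(5) = mul(f(4), 6) = mul(12960, 6) = 77760
f(6) = mul(f(5), 6) = mul(77760, 6) = 466560
f(7) = mul(f(6), 6) = mul(466560, 6) = 2799360
f(8) = mul(f(7), 6) = mul(2799360, 6) = 16796160
f(9) = mul(f(8), 6) = mul(16796160, 6) = 100776960
f(10) = mul(f(9), 6) = mul(100776960, 6) = 604661760
f(11) = mul(f(10), 6) = mul(604661760, 6) = 3627970560


3627970560


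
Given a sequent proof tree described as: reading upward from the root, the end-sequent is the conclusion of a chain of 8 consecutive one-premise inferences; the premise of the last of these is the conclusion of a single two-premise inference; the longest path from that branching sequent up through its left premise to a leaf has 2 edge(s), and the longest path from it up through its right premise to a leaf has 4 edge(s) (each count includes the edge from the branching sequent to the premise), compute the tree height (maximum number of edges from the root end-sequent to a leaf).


Longest path through the left premise: 2 edges (measured from the branching sequent)
Longest path through the right premise: 4 edges
Height of the subtree rooted at the branching sequent: max(2, 4) = 4
The branching sequent sits 8 edges above the root (the chain of one-premise inferences), so height = 4 + 8 = 12

12


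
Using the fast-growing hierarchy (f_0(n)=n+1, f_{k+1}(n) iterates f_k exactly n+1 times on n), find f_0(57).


f_0(57) = 57 + 1 = 58

58


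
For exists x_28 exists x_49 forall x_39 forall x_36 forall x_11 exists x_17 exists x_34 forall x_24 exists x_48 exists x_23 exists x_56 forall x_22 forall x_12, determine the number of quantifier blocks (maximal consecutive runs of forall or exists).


Alternations = 5.
Blocks = alternations + 1 = 6

6


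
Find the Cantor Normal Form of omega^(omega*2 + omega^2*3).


omega^(omega*2 + omega^2*3):
In ordinal addition a term is absorbed by a following term of strictly larger exponent: 1 < 2, so omega*2 + omega^2*3 = omega^2*3.
omega raised to a CNF ordinal is a single CNF term: Result = omega^(omega^2*3)

omega^(omega^2*3)


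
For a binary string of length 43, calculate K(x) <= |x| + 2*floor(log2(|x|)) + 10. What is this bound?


floor(log2(43)) = 5
2 * 5 = 10
K(x) <= 43 + 10 + 10 = 63

63


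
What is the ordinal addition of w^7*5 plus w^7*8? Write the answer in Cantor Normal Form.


Ordinal addition w^7*5 + w^7*8:
Both terms have the same exponent 7.
w^e*c + w^e*d = w^e*(c+d).
Result = w^7*(5+8) = w^7*13

w^7*13


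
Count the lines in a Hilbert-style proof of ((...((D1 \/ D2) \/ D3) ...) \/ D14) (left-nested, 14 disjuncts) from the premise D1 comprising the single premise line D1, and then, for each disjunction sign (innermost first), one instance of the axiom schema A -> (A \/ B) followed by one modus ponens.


Building the left-nested 14-ary disjunction from D1:
- 1 premise line (D1)
- 14 disjuncts means 13 disjunction signs; each needs 1 axiom instance + 1 MP = 2 lines: 2 * 13 = 26
Total = 1 + 26 = 27 lines.

27


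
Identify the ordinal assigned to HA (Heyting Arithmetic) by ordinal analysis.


The proof-theoretic ordinal of HA (Heyting Arithmetic) is a standard result in ordinal analysis.
This ordinal is the supremum of order types of primitive recursive well-orderings
that the theory can prove to be well-ordered.
For HA (Heyting Arithmetic), the proof-theoretic ordinal is epsilon_0.

epsilon_0


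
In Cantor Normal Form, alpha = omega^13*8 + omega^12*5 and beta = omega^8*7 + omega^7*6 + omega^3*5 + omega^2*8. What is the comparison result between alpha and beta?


Compare term by term from highest exponent:
alpha = omega^13*8 + omega^12*5
beta = omega^8*7 + omega^7*6 + omega^3*5 + omega^2*8
Term 1: alpha has omega^13*8, beta has omega^8*7
Term 2: alpha has omega^12*5, beta has omega^7*6
Term 3: alpha has omega^0*0, beta has omega^3*5
Term 4: alpha has omega^0*0, beta has omega^2*8
Result: alpha > beta

alpha > beta


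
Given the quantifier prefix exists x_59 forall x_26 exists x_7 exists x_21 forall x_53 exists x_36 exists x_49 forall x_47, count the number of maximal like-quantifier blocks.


Alternations = 5.
Blocks = alternations + 1 = 6

6


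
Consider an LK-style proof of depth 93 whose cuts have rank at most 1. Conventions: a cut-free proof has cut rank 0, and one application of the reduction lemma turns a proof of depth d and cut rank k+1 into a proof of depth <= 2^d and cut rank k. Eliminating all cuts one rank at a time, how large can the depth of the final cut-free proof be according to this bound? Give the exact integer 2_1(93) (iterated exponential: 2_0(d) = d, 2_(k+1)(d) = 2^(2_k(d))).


Each rank reduction sends depth d to at most 2^d; cut rank r needs r reductions.
2_0(93) = 93
2_1(93) = 2^93 = 9903520314283042199192993792
Cut-free depth bound = 9903520314283042199192993792

9903520314283042199192993792


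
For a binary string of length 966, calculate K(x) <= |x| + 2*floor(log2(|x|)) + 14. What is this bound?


floor(log2(966)) = 9
2 * 9 = 18
K(x) <= 966 + 18 + 14 = 998

998


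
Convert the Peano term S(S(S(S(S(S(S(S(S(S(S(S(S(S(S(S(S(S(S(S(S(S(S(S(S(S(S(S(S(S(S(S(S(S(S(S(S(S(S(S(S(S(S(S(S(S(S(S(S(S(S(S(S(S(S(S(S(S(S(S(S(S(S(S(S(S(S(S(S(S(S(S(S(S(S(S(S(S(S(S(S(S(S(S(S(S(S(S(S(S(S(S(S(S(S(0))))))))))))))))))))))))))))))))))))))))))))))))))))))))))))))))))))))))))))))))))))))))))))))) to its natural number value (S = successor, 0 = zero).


Counting successors applied to 0:
95 applications of S to 0 = 95

95


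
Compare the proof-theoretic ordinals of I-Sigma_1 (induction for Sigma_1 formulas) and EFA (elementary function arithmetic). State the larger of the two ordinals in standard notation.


Proof-theoretic ordinal of I-Sigma_1 (induction for Sigma_1 formulas): omega^omega
Proof-theoretic ordinal of EFA (elementary function arithmetic): omega^3
Comparing: omega^3 < omega^omega.
The larger ordinal is omega^omega (from I-Sigma_1 (induction for Sigma_1 formulas)).

omega^omega


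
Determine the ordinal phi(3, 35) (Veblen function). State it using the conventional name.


phi(3, 35):
phi(3, beta) = eta_beta (the beta-th eta number, fixed point of zeta).
phi(3, 35) = eta_35

eta_35


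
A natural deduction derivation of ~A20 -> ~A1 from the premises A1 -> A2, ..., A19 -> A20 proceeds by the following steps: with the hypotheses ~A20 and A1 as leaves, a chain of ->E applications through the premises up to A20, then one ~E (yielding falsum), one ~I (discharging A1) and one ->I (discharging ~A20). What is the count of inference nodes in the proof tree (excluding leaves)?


From hypothesis A1, 19 ->E steps along the 19 premises yield A20.
~E with hypothesis ~A20 gives falsum (1 node); ~I discharging A1 gives ~A1 (1 node); ->I discharging ~A20 gives the goal (1 node).
Total = 19 + 3 = 22 inference nodes.

22


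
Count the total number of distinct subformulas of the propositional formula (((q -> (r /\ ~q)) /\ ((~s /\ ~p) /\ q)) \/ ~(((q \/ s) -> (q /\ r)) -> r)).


Formula: (((q -> (r /\ ~q)) /\ ((~s /\ ~p) /\ q)) \/ ~(((q \/ s) -> (q /\ r)) -> r))
Subformulas found:
  1. r
  2. q
  3. s
  4. p
  5. ~p
  6. ~s
  7. ~q
  8. (q /\ r)
  9. (q \/ s)
  10. (r /\ ~q)
  11. (~s /\ ~p)
  12. (q -> (r /\ ~q))
  13. ((~s /\ ~p) /\ q)
  14. ((q \/ s) -> (q /\ r))
  15. (((q \/ s) -> (q /\ r)) -> r)
  16. ~(((q \/ s) -> (q /\ r)) -> r)
  17. ((q -> (r /\ ~q)) /\ ((~s /\ ~p) /\ q))
  18. (((q -> (r /\ ~q)) /\ ((~s /\ ~p) /\ q)) \/ ~(((q \/ s) -> (q /\ r)) -> r))
Total distinct subformulas = 18

18


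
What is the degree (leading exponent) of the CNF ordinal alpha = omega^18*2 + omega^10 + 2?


CNF: omega^18*2 + omega^10 + 2
The leading term is omega^18*2, which has exponent 18.

18


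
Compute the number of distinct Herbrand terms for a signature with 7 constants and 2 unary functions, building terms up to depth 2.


Herbrand terms by depth:
Depth 0: 7 constants
Depth 1: 14 new terms (running total: 21)
Depth 2: 28 new terms (running total: 49)
Total distinct ground terms = 49

49


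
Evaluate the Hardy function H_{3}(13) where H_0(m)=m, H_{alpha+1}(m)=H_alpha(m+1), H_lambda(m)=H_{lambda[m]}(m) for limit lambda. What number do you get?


H_3(13):
For finite ordinals k, H_k(n) = n + k (each successor step adds 1).
H_3(13) = 13 + 3 = 16

16


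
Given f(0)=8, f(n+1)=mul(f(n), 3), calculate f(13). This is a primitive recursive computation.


f(0) = 8
f(1) = mul(f(0), 3) = mul(8, 3) = 24
f(2) = mul(f(1), 3) = mul(24, 3) = 72
f(3) = mul(f(2), 3) = mul(72, 3) = 216
f(4) = mul(f(3), 3) = mul(216, 3) = 648
f(5) = mul(f(4), 3) = mul(648, 3) = 1944
f(6) = mul(f(5), 3) = mul(1944, 3) = 5832
f(7) = mul(f(6), 3) = mul(5832, 3) = 17496
f(8) = mul(f(7), 3) = mul(17496, 3) = 52488
f(9) = mul(f(8), 3) = mul(52488, 3) = 157464
f(10) = mul(f(9), 3) = mul(157464, 3) = 472392
f(11) = mul(f(10), 3) = mul(472392, 3) = 1417176
f(12) = mul(f(11), 3) = mul(1417176, 3) = 4251528
f(13) = mul(f(12), 3) = mul(4251528, 3) = 12754584


12754584


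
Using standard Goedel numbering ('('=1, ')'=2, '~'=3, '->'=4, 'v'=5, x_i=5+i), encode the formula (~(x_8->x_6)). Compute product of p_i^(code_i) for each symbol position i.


Formula: (~(x_8->x_6))
Symbol codes: [1, 3, 1, 13, 4, 11, 2, 2]
Primes: [2, 3, 5, 7, 11, 13, 17, 19]
p_1^1 = 2^1 = 2
p_2^3 = 3^3 = 27
p_3^1 = 5^1 = 5
p_4^13 = 7^13 = 96889010407
p_5^4 = 11^4 = 14641
p_6^11 = 13^11 = 1792160394037
p_7^2 = 17^2 = 289
p_8^2 = 19^2 = 361
Product = 71612847886846626183720117302851770

71612847886846626183720117302851770


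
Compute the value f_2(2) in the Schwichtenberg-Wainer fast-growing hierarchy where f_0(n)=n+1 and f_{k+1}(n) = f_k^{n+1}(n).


f_2(2) = f_1^3(2)
f_1(m) = 2m + 1.
Iterating: f_1^k(n) = 2^k*(n+1) - 1.
f_2(2) = 2^3*(2+1) - 1 = 8*3 - 1 = 23

23


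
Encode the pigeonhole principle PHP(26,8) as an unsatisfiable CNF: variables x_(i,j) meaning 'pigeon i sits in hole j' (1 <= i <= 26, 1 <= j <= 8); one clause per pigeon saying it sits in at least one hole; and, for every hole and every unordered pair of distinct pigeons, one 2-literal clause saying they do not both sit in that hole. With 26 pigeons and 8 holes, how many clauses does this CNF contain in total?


PHP(26,8): 26 pigeons, 8 holes, 26*8 = 208 variables.
- pigeon clauses: one per pigeon -> 26 clauses
- hole clauses: 8 holes * C(26,2) = 8 * 325 -> 2600 clauses
Total clauses = 26 + 2600 = 2626

2626


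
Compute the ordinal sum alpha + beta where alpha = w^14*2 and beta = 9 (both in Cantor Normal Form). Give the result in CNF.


Ordinal addition w^14*2 + 9:
Leading exponent of alpha (14) > leading exponent of beta (0).
Since alpha's term has higher exponent than beta's leading term,
the sum is simply alpha followed by beta.
Result = w^14*2 + 9

w^14*2 + 9


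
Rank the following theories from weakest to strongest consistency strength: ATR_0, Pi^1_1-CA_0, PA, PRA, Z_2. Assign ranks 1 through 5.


Ordering by consistency strength:
1. PRA
2. PA
3. ATR_0
4. Pi^1_1-CA_0
5. Z_2


ATR_0=3, Pi^1_1-CA_0=4, PA=2, PRA=1, Z_2=5


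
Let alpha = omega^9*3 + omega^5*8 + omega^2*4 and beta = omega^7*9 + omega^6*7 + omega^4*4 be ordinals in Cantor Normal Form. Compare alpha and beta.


Compare term by term from highest exponent:
alpha = omega^9*3 + omega^5*8 + omega^2*4
beta = omega^7*9 + omega^6*7 + omega^4*4
Term 1: alpha has omega^9*3, beta has omega^7*9
Term 2: alpha has omega^5*8, beta has omega^6*7
Term 3: alpha has omega^2*4, beta has omega^4*4
Result: alpha > beta

alpha > beta


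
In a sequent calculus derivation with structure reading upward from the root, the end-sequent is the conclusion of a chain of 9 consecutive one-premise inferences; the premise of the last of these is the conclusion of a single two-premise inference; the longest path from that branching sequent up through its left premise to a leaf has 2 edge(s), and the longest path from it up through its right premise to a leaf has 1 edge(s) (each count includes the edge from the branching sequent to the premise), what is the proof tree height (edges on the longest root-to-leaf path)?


Longest path through the left premise: 2 edges (measured from the branching sequent)
Longest path through the right premise: 1 edges
Height of the subtree rooted at the branching sequent: max(2, 1) = 2
The branching sequent sits 9 edges above the root (the chain of one-premise inferences), so height = 2 + 9 = 11

11


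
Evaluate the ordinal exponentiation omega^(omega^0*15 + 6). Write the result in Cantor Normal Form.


omega^(omega^0*15 + 6):
omega^0 = 1, so the exponent is 15 + 6 = 21 (finite ordinal addition).
Result = omega^21, already a single CNF term.

omega^21


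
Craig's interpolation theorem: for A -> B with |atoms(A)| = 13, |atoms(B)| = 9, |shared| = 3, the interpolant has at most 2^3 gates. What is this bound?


Shared atoms = 3
Craig interpolant size bound = 2^3
= 8

8


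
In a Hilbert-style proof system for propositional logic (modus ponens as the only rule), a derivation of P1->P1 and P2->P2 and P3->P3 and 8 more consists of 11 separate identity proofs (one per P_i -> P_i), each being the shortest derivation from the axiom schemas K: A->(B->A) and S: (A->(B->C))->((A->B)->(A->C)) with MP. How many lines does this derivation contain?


The shortest proof of A->A from K and S in the Hilbert calculus has exactly 5 lines:
(1) K instance A->((A->A)->A), (2) S instance, (3) MP on 1,2, (4) K instance A->(A->A), (5) MP on 3,4.
For 11 independent identities: 11 * 5 = 55 lines total.

55


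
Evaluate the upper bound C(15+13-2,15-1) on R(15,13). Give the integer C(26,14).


R(15,13) <= C(15+13-2, 15-1) = C(26, 14)
C(26, 14) = 26! / (14! * 12!)
= 9657700

9657700


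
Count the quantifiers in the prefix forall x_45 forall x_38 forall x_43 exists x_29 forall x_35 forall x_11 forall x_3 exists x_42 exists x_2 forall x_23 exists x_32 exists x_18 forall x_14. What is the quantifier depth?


Quantifier prefix has 13 quantifier symbols.
Quantifier depth = 13

13


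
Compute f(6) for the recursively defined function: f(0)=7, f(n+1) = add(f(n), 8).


f(0) = 7
f(1) = add(f(0), 8) = add(7, 8) = 15
f(2) = add(f(1), 8) = add(15, 8) = 23
f(3) = add(f(2), 8) = add(23, 8) = 31
f(4) = add(f(3), 8) = add(31, 8) = 39
f(5) = add(f(4), 8) = add(39, 8) = 47
f(6) = add(f(5), 8) = add(47, 8) = 55


55


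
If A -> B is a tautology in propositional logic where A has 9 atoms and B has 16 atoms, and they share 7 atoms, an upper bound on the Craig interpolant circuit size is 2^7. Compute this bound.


Shared atoms = 7
Craig interpolant size bound = 2^7
= 128

128


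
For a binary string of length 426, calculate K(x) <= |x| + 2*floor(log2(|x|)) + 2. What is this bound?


floor(log2(426)) = 8
2 * 8 = 16
K(x) <= 426 + 16 + 2 = 444

444


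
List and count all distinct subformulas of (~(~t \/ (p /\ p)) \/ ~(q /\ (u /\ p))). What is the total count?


Formula: (~(~t \/ (p /\ p)) \/ ~(q /\ (u /\ p)))
Subformulas found:
  1. q
  2. u
  3. p
  4. t
  5. ~t
  6. (u /\ p)
  7. (p /\ p)
  8. (q /\ (u /\ p))
  9. ~(q /\ (u /\ p))
  10. (~t \/ (p /\ p))
  11. ~(~t \/ (p /\ p))
  12. (~(~t \/ (p /\ p)) \/ ~(q /\ (u /\ p)))
Total distinct subformulas = 12

12


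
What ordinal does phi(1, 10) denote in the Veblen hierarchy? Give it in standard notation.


phi(1, 10):
phi(1, beta) = epsilon_beta (the beta-th epsilon number).
phi(1, 10) = epsilon_10

epsilon_10


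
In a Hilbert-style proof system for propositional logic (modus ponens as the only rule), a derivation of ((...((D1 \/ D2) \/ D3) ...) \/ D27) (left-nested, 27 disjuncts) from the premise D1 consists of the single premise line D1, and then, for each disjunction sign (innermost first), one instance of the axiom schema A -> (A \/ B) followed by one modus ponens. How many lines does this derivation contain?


Building the left-nested 27-ary disjunction from D1:
- 1 premise line (D1)
- 27 disjuncts means 26 disjunction signs; each needs 1 axiom instance + 1 MP = 2 lines: 2 * 26 = 52
Total = 1 + 52 = 53 lines.

53


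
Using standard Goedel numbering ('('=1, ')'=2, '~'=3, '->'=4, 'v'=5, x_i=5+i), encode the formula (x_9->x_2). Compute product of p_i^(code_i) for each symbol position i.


Formula: (x_9->x_2)
Symbol codes: [1, 14, 4, 7, 2]
Primes: [2, 3, 5, 7, 11]
p_1^1 = 2^1 = 2
p_2^14 = 3^14 = 4782969
p_3^4 = 5^4 = 625
p_4^7 = 7^7 = 823543
p_5^2 = 11^2 = 121
Product = 595770821674008750

595770821674008750


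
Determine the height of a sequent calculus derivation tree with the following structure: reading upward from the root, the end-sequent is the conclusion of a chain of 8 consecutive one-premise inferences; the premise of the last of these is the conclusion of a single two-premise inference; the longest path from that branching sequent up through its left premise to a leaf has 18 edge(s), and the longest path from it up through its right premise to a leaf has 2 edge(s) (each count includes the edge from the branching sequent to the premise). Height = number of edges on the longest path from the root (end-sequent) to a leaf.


Longest path through the left premise: 18 edges (measured from the branching sequent)
Longest path through the right premise: 2 edges
Height of the subtree rooted at the branching sequent: max(18, 2) = 18
The branching sequent sits 8 edges above the root (the chain of one-premise inferences), so height = 18 + 8 = 26

26


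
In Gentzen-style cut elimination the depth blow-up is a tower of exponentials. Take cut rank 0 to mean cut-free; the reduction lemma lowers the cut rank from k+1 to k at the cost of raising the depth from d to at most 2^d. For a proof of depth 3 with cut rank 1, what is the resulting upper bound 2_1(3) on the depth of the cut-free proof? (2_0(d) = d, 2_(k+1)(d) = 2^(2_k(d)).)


Each rank reduction sends depth d to at most 2^d; cut rank r needs r reductions.
2_0(3) = 3
2_1(3) = 2^3 = 8
Cut-free depth bound = 8

8


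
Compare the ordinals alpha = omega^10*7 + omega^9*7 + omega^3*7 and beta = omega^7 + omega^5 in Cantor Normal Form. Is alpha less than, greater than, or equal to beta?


Compare term by term from highest exponent:
alpha = omega^10*7 + omega^9*7 + omega^3*7
beta = omega^7 + omega^5
Term 1: alpha has omega^10*7, beta has omega^7*1
Term 2: alpha has omega^9*7, beta has omega^5*1
Term 3: alpha has omega^3*7, beta has omega^0*0
Result: alpha > beta

alpha > beta


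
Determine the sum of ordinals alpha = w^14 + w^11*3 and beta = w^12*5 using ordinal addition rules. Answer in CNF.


Ordinal addition (w^14 + w^11*3) + w^12*5:
alpha's leading term has exponent 14 > beta's exponent 12, so it survives.
alpha's tail term has exponent 11 < beta's exponent 12, so it is absorbed by beta.
In ordinal addition, any term followed by a strictly larger-exponent term is absorbed.
Result = w^14 + w^12*5

w^14 + w^12*5


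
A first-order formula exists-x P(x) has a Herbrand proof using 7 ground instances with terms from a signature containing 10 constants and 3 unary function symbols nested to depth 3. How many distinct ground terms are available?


Herbrand terms by depth:
Depth 0: 10 constants
Depth 1: 30 new terms (running total: 40)
Depth 2: 90 new terms (running total: 130)
Depth 3: 270 new terms (running total: 400)
Total distinct ground terms = 400

400


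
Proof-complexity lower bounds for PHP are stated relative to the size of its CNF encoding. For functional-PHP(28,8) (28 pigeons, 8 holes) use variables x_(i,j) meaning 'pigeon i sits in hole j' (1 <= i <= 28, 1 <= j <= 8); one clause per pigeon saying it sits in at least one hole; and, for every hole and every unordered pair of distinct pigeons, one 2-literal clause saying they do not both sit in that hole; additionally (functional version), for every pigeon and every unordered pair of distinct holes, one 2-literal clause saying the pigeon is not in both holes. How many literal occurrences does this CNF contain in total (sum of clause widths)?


functional-PHP(28,8): 28 pigeons, 8 holes, 28*8 = 224 variables.
- pigeon clauses: one per pigeon -> 28 clauses of width 8 -> 224 literals
- hole clauses: 8 holes * C(28,2) = 8 * 378 -> 3024 clauses of width 2 -> 6048 literals
- functional clauses: 28 pigeons * C(8,2) = 28 * 28 -> 784 clauses of width 2 -> 1568 literals
Total literal occurrences = 224 + 6048 + 1568 = 7840

7840


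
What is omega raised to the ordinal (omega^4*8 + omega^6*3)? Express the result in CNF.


omega^(omega^4*8 + omega^6*3):
In ordinal addition a term is absorbed by a following term of strictly larger exponent: 4 < 6, so omega^4*8 + omega^6*3 = omega^6*3.
omega raised to a CNF ordinal is a single CNF term: Result = omega^(omega^6*3)

omega^(omega^6*3)


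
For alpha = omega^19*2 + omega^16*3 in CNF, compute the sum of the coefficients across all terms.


CNF: omega^19*2 + omega^16*3
Coefficients: 2 + 3 = 5

5


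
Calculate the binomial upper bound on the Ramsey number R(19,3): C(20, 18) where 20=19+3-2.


R(19,3) <= C(19+3-2, 19-1) = C(20, 18)
C(20, 18) = 20! / (18! * 2!)
= 190

190


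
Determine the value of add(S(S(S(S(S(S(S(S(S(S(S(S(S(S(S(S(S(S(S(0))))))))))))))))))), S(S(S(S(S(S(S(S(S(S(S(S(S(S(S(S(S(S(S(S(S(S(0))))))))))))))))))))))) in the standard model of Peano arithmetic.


add(S^19(0), S^22(0)):
S^19(0) = 19
S^22(0) = 22
19 + 22 = 41

41


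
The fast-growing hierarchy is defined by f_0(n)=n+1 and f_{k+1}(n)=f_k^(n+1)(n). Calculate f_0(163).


f_0(163) = 163 + 1 = 164

164


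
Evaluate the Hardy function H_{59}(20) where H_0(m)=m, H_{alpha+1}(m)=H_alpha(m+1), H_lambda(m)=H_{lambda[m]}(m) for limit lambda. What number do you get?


H_59(20):
For finite ordinals k, H_k(n) = n + k (each successor step adds 1).
H_59(20) = 20 + 59 = 79

79


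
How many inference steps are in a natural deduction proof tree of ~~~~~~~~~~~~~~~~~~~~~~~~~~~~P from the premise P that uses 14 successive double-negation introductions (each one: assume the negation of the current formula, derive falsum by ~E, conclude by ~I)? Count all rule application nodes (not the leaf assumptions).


Each double-negation introduction (from C infer ~~C) uses 2 inference nodes: one ~E (C and ~C give falsum) and one ~I (discharge ~C).
14 double negations = 14 * 2 = 28 inference nodes.

28


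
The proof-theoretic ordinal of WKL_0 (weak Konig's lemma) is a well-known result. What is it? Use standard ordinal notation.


The proof-theoretic ordinal of WKL_0 (weak Konig's lemma) is a standard result in ordinal analysis.
This ordinal is the supremum of order types of primitive recursive well-orderings
that the theory can prove to be well-ordered.
For WKL_0 (weak Konig's lemma), the proof-theoretic ordinal is omega^omega.

omega^omega


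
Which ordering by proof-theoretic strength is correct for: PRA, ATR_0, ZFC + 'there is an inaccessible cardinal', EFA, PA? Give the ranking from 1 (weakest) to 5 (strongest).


Ordering by consistency strength:
1. EFA
2. PRA
3. PA
4. ATR_0
5. ZFC + 'there is an inaccessible cardinal'


PRA=2, ATR_0=4, ZFC + 'there is an inaccessible cardinal'=5, EFA=1, PA=3


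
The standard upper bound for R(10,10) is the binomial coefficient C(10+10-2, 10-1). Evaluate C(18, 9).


R(10,10) <= C(10+10-2, 10-1) = C(18, 9)
C(18, 9) = 18! / (9! * 9!)
= 48620

48620


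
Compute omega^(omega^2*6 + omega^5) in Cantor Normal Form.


omega^(omega^2*6 + omega^5):
In ordinal addition a term is absorbed by a following term of strictly larger exponent: 2 < 5, so omega^2*6 + omega^5 = omega^5.
omega raised to a CNF ordinal is a single CNF term: Result = omega^(omega^5)

omega^(omega^5)


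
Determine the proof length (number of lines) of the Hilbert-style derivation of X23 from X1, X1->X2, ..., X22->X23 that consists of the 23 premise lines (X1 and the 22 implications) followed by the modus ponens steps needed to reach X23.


We have 23 premise lines: X1 and 22 implications.
Each implication is detached once by MP, giving 22 MP lines.
23 premise lines + 22 MP lines = 45 total lines.

45


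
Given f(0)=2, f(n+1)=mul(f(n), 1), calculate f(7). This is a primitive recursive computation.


f(0) = 2
f(1) = mul(f(0), 1) = mul(2, 1) = 2
f(2) = mul(f(1), 1) = mul(2, 1) = 2
f(3) = mul(f(2), 1) = mul(2, 1) = 2
f(4) = mul(f(3), 1) = mul(2, 1) = 2
f(5) = mul(f(4), 1) = mul(2, 1) = 2
f(6) = mul(f(5), 1) = mul(2, 1) = 2
f(7) = mul(f(6), 1) = mul(2, 1) = 2


2


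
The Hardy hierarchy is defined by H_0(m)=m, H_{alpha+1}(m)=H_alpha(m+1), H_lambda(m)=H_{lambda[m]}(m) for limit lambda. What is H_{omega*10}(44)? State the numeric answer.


H_{omega*10}(44):
For the Hardy hierarchy, H_{omega*k}(n) = 2^k * n.
2^10 = 1024.
1024 * 44 = 45056

45056


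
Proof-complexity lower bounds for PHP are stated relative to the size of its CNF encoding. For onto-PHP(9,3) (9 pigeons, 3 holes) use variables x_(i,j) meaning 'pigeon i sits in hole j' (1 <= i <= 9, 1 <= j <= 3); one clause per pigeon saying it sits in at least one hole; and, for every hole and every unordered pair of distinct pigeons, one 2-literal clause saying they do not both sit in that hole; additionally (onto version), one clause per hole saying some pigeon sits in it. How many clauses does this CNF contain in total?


onto-PHP(9,3): 9 pigeons, 3 holes, 9*3 = 27 variables.
- pigeon clauses: one per pigeon -> 9 clauses
- hole clauses: 3 holes * C(9,2) = 3 * 36 -> 108 clauses
- onto clauses: one per hole -> 3 clauses
Total clauses = 9 + 108 + 3 = 120

120


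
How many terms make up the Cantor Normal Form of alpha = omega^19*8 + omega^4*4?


CNF: omega^19*8 + omega^4*4
Count the summands separated by '+':
  term 1: omega^19*8
  term 2: omega^4*4
Total terms = 2

2


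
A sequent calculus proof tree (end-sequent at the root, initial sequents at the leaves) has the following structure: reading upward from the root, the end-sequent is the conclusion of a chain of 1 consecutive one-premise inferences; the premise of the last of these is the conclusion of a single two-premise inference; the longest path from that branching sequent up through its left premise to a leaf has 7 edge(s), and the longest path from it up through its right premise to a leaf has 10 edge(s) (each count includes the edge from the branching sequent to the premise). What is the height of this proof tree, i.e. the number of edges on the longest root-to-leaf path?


Longest path through the left premise: 7 edges (measured from the branching sequent)
Longest path through the right premise: 10 edges
Height of the subtree rooted at the branching sequent: max(7, 10) = 10
The branching sequent sits 1 edges above the root (the chain of one-premise inferences), so height = 10 + 1 = 11

11


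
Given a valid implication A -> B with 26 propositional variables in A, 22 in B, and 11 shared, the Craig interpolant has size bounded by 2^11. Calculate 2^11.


Shared atoms = 11
Craig interpolant size bound = 2^11
= 2048

2048


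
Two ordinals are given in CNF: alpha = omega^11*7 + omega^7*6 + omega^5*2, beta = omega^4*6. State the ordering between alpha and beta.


Compare term by term from highest exponent:
alpha = omega^11*7 + omega^7*6 + omega^5*2
beta = omega^4*6
Term 1: alpha has omega^11*7, beta has omega^4*6
Term 2: alpha has omega^7*6, beta has omega^0*0
Term 3: alpha has omega^5*2, beta has omega^0*0
Result: alpha > beta

alpha > beta


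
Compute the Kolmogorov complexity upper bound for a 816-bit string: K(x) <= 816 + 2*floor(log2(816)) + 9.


floor(log2(816)) = 9
2 * 9 = 18
K(x) <= 816 + 18 + 9 = 843

843


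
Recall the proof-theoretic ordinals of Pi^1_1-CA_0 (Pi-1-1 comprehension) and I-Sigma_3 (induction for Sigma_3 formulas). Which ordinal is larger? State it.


Proof-theoretic ordinal of Pi^1_1-CA_0 (Pi-1-1 comprehension): psi_0(Omega_omega)
Proof-theoretic ordinal of I-Sigma_3 (induction for Sigma_3 formulas): omega^(omega^(omega^omega))
Comparing: omega^(omega^(omega^omega)) < psi_0(Omega_omega).
The larger ordinal is psi_0(Omega_omega) (from Pi^1_1-CA_0 (Pi-1-1 comprehension)).

psi_0(Omega_omega)


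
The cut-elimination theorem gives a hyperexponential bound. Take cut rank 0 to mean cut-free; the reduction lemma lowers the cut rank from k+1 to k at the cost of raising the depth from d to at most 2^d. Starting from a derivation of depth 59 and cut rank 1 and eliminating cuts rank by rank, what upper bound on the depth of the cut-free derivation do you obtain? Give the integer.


Each rank reduction sends depth d to at most 2^d; cut rank r needs r reductions.
2_0(59) = 59
2_1(59) = 2^59 = 576460752303423488
Cut-free depth bound = 576460752303423488

576460752303423488


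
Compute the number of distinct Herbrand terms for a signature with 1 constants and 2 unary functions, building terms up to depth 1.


Herbrand terms by depth:
Depth 0: 1 constants
Depth 1: 2 new terms (running total: 3)
Total distinct ground terms = 3

3


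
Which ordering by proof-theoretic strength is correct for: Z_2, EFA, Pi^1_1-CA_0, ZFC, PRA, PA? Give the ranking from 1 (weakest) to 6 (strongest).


Ordering by consistency strength:
1. EFA
2. PRA
3. PA
4. Pi^1_1-CA_0
5. Z_2
6. ZFC


Z_2=5, EFA=1, Pi^1_1-CA_0=4, ZFC=6, PRA=2, PA=3


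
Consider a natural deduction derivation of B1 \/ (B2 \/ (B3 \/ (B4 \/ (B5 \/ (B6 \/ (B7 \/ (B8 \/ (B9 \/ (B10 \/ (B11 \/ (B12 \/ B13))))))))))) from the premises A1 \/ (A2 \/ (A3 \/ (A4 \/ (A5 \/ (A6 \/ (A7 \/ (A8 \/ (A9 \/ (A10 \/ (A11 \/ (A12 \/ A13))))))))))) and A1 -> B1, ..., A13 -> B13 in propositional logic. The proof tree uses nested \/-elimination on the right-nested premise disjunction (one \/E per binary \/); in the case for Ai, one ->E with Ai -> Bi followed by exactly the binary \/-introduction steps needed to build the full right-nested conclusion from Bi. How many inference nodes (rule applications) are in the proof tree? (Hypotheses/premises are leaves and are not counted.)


Constructive dilemma with 13 branches, all disjunctions right-nested:
- \/E: the premise has 12 binary \/, each eliminated once: 12 nodes.
- ->E: one per case (Ai with Ai -> Bi gives Bi): 13 nodes.
- \/I: in case i < n, Bi needs 1 step to form Bi \/ (B(i+1) \/ ...) and then i-1 steps to prepend B(i-1), ..., B1, i.e. i steps; in case i = n, B13 needs 12 prepend steps.
  \/I total = (1 + 2 + ... + 12) + 12 = 78 + 12 = 90 nodes.
Total = 12 + 13 + 90 = 115

115


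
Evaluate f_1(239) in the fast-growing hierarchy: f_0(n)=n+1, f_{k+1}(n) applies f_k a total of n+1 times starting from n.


f_1(239) = f_0^240(239)
f_0 adds 1 each time, applied 240 times.
f_1(239) = 239 + 240 = 479

479


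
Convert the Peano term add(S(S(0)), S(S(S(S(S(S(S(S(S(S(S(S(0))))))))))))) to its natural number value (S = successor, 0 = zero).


add(S^2(0), S^12(0)):
S^2(0) = 2
S^12(0) = 12
2 + 12 = 14

14


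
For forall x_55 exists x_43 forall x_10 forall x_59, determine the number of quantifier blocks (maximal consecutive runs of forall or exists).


Alternations = 2.
Blocks = alternations + 1 = 3

3


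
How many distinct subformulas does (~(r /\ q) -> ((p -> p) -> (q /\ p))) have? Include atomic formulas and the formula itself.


Formula: (~(r /\ q) -> ((p -> p) -> (q /\ p)))
Subformulas found:
  1. q
  2. r
  3. p
  4. (q /\ p)
  5. (p -> p)
  6. (r /\ q)
  7. ~(r /\ q)
  8. ((p -> p) -> (q /\ p))
  9. (~(r /\ q) -> ((p -> p) -> (q /\ p)))
Total distinct subformulas = 9

9


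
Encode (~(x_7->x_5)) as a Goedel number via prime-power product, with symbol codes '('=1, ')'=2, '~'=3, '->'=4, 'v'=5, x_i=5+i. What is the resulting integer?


Formula: (~(x_7->x_5))
Symbol codes: [1, 3, 1, 12, 4, 10, 2, 2]
Primes: [2, 3, 5, 7, 11, 13, 17, 19]
p_1^1 = 2^1 = 2
p_2^3 = 3^3 = 27
p_3^1 = 5^1 = 5
p_4^12 = 7^12 = 13841287201
p_5^4 = 11^4 = 14641
p_6^10 = 13^10 = 137858491849
p_7^2 = 17^2 = 289
p_8^2 = 19^2 = 361
Product = 786954372382929958062858431899470

786954372382929958062858431899470


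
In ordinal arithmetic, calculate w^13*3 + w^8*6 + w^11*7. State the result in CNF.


Ordinal addition (w^13*3 + w^8*6) + w^11*7:
alpha's leading term has exponent 13 > beta's exponent 11, so it survives.
alpha's tail term has exponent 8 < beta's exponent 11, so it is absorbed by beta.
In ordinal addition, any term followed by a strictly larger-exponent term is absorbed.
Result = w^13*3 + w^11*7

w^13*3 + w^11*7


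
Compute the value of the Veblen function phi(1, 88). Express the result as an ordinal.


phi(1, 88):
phi(1, beta) = epsilon_beta (the beta-th epsilon number).
phi(1, 88) = epsilon_88

epsilon_88


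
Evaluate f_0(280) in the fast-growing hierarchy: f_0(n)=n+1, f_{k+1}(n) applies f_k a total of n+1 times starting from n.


f_0(280) = 280 + 1 = 281

281


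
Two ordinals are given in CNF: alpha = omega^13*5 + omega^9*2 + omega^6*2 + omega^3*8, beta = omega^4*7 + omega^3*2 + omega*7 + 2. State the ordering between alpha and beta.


Compare term by term from highest exponent:
alpha = omega^13*5 + omega^9*2 + omega^6*2 + omega^3*8
beta = omega^4*7 + omega^3*2 + omega*7 + 2
Term 1: alpha has omega^13*5, beta has omega^4*7
Term 2: alpha has omega^9*2, beta has omega^3*2
Term 3: alpha has omega^6*2, beta has omega^1*7
Term 4: alpha has omega^3*8, beta has omega^0*2
Result: alpha > beta

alpha > beta


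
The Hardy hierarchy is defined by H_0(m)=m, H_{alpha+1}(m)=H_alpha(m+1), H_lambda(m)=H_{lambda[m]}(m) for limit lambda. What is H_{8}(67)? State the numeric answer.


H_8(67):
For finite ordinals k, H_k(n) = n + k (each successor step adds 1).
H_8(67) = 67 + 8 = 75

75


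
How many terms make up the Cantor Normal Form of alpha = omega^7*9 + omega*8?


CNF: omega^7*9 + omega*8
Count the summands separated by '+':
  term 1: omega^7*9
  term 2: omega*8
Total terms = 2

2


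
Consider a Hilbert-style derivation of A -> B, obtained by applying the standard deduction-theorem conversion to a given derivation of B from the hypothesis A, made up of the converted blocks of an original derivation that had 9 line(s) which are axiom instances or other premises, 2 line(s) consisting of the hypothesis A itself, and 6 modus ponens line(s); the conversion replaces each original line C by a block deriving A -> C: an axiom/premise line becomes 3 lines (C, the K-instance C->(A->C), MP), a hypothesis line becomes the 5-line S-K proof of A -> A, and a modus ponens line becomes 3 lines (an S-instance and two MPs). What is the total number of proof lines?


Deduction-theorem conversion, block by block:
- 9 axiom/premise lines -> 3 lines each = 27
- 2 hypothesis lines -> 5 lines each (identity proof A->A) = 10
- 6 MP lines -> 3 lines each (S-instance, MP, MP) = 18
Total = 27 + 10 + 18 = 55 lines.

55


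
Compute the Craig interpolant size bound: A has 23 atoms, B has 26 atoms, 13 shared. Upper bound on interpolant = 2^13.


Shared atoms = 13
Craig interpolant size bound = 2^13
= 8192

8192


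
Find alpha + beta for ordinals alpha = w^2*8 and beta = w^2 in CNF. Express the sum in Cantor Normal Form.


Ordinal addition w^2*8 + w^2:
Both terms have the same exponent 2.
w^e*c + w^e*d = w^e*(c+d).
Result = w^2*(8+1) = w^2*9

w^2*9


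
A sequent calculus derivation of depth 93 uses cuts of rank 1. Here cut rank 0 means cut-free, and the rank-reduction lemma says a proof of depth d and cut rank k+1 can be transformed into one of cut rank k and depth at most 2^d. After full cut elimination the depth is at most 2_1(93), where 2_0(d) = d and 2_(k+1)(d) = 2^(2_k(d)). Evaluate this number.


Each rank reduction sends depth d to at most 2^d; cut rank r needs r reductions.
2_0(93) = 93
2_1(93) = 2^93 = 9903520314283042199192993792
Cut-free depth bound = 9903520314283042199192993792

9903520314283042199192993792


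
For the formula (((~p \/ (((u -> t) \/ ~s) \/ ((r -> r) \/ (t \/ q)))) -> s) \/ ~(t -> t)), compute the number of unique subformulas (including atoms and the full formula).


Formula: (((~p \/ (((u -> t) \/ ~s) \/ ((r -> r) \/ (t \/ q)))) -> s) \/ ~(t -> t))
Subformulas found:
  1. r
  2. q
  3. u
  4. s
  5. t
  6. p
  7. ~p
  8. ~s
  9. (t -> t)
  10. (u -> t)
  11. (r -> r)
  12. (t \/ q)
  13. ~(t -> t)
  14. ((u -> t) \/ ~s)
  15. ((r -> r) \/ (t \/ q))
  16. (((u -> t) \/ ~s) \/ ((r -> r) \/ (t \/ q)))
  17. (~p \/ (((u -> t) \/ ~s) \/ ((r -> r) \/ (t \/ q))))
  18. ((~p \/ (((u -> t) \/ ~s) \/ ((r -> r) \/ (t \/ q)))) -> s)
  19. (((~p \/ (((u -> t) \/ ~s) \/ ((r -> r) \/ (t \/ q)))) -> s) \/ ~(t -> t))
Total distinct subformulas = 19

19


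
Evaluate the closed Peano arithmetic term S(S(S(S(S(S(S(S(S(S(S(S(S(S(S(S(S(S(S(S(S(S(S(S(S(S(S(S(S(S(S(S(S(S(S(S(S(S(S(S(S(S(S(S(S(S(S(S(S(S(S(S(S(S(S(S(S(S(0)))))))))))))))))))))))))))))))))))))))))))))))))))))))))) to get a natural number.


Counting successors applied to 0:
58 applications of S to 0 = 58

58


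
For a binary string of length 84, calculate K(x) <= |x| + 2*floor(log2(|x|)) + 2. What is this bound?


floor(log2(84)) = 6
2 * 6 = 12
K(x) <= 84 + 12 + 2 = 98

98


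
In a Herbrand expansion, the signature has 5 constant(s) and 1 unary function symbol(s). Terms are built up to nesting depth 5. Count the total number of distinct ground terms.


Herbrand terms by depth:
Depth 0: 5 constants
Depth 1: 5 new terms (running total: 10)
Depth 2: 5 new terms (running total: 15)
Depth 3: 5 new terms (running total: 20)
Depth 4: 5 new terms (running total: 25)
Depth 5: 5 new terms (running total: 30)
Total distinct ground terms = 30

30


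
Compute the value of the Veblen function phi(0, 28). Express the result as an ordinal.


phi(0, 28):
phi(0, beta) = omega^beta by definition.
phi(0, 28) = omega^28

omega^28


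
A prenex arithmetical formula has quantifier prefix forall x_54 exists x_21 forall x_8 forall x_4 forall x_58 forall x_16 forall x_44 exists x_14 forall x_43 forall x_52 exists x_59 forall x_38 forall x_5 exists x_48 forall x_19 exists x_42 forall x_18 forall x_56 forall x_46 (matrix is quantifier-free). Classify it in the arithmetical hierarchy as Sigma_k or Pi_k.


Leading quantifier is forall, so the class is Pi.
Number of quantifier blocks = alternations + 1 = 10 + 1 = 11.
Classification: Pi_11

Pi_11
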